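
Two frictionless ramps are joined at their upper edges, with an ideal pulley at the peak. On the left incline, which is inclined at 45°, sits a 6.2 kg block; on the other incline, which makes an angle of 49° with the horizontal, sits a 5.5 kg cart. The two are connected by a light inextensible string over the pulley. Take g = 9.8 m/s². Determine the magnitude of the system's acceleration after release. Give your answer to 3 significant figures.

0.195 m/s²

Resolve each weight along its own incline: the 6.2 kg mass has component 6.2 × 9.8 × sin 45° = 42.964 N down its slope, and the 5.5 kg mass has 5.5 × 9.8 × sin 49° = 40.679 N down its slope.
The 6.2 kg side's 42.964 N exceeds the other side's 40.679 N, so that mass slides down and the 5.5 kg mass slides up. Taking that direction as positive, Newton's second law for the whole system gives 42.964 − 40.679 = (6.2 + 5.5) a, so a = 2.285 / 11.7 = 0.1953 m/s².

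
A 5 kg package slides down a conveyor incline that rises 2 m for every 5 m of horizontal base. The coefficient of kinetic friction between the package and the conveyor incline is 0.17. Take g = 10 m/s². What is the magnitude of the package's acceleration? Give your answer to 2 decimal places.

Resolving the weight along the incline: the component pulling the package down the slope is mg sin 21.80° = 5 × 10 × 0.3714 = 18.570 N, and the normal force is N = mg cos 21.80° = 5 × 10 × 0.9285 = 46.425 N.
Kinetic friction acts up the slope with magnitude f = μN = 0.17 × 46.425 = 7.892 N.
Net force along the incline is 18.570 − 7.892 = 10.678 N, so a = 10.678 / 5 = 2.1356 m/s².

2.14 m/s²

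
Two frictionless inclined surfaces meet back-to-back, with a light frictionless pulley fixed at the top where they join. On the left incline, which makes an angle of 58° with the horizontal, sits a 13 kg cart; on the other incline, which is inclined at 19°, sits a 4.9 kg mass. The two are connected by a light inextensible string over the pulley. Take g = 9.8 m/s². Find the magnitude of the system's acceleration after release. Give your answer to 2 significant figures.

5.2 m/s²

Resolve each weight along its own incline: the 13 kg mass has component 13 × 9.8 × sin 58° = 108.041 N down its slope, and the 4.9 kg mass has 4.9 × 9.8 × sin 19° = 15.634 N down its slope.
The 13 kg side's 108.041 N exceeds the other side's 15.634 N, so that mass slides down and the 4.9 kg mass slides up. Taking that direction as positive, Newton's second law for the whole system gives 108.041 − 15.634 = (13 + 4.9) a, so a = 92.407 / 17.9 = 5.1624 m/s².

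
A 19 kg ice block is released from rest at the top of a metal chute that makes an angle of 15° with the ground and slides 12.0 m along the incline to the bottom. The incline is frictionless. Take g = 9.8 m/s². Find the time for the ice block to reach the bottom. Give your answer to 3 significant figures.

The weight component along the incline is mg sin 15° = 48.192 N and the normal force is N = mg cos 15° = 179.855 N.
With no friction, a = g sin 15° = 2.5364 m/s².
Starting from rest, L = ½at², so t = √(2L/a) = √(2 × 12.0 / 2.5364) = 3.0761 s.

3.08 s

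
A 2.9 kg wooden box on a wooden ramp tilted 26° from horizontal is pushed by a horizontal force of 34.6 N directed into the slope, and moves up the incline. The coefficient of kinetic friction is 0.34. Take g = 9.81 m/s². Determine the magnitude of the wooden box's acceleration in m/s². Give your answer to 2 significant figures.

The horizontal push has components F cos 26° = 34.6 × 0.8988 = 31.098 N up the incline and F sin 26° = 34.6 × 0.4384 = 15.169 N pressing into the surface.
The normal force is therefore N = mg cos 26° + F sin 26° = 25.570 + 15.169 = 40.739 N, and kinetic friction down the slope is μN = 0.34 × 40.739 = 13.851 N.
Along the incline: F cos 26° − mg sin 26° − μN = ma, so 31.098 − 12.472 − 13.851 = 2.9 a, giving a = 1.6466 m/s².

1.6 m/s²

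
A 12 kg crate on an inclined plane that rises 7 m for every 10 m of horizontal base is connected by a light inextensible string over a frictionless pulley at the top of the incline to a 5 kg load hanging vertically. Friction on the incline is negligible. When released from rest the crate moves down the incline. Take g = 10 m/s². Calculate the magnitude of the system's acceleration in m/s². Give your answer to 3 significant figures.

1.11 m/s²

For the crate on the incline: the weight component along the slope is m₁g sin 34.99° = 12 × 10 × 0.5735 = 68.820 N and the normal force is N = m₁g cos 34.99° = 98.308 N.
Newton's second law for the crate (down-slope positive): 68.820 − T = 12 a. For the hanging load (upward positive): T − 5 × 10 = 5 a.
Adding the two equations eliminates T: 18.820 = 17 a, so a = 1.1071 m/s².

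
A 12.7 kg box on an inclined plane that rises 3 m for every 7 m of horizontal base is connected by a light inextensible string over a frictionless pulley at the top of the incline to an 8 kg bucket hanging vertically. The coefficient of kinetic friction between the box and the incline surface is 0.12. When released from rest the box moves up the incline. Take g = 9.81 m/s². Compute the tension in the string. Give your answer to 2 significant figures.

For the box on the incline: the weight component along the slope is m₁g sin 23.20° = 12.7 × 9.81 × 0.3939 = 49.075 N and the normal force is N = m₁g cos 23.20° = 114.514 N.
Kinetic friction opposes the box's motion up the incline: f = μN = 0.12 × 114.514 = 13.742 N acting down the slope.
Newton's second law for the box (up-slope positive): T − 49.075 − 13.742 = 12.7 a. For the hanging bucket (downward positive): 8 × 9.81 − T = 8 a.
Adding the two equations eliminates T: 15.663 = 20.7 a, so a = 0.7567 m/s².
Then from the hanging bucket's equation, T = 8 × (9.81 − 0.7567) = 72.426 N.

72 N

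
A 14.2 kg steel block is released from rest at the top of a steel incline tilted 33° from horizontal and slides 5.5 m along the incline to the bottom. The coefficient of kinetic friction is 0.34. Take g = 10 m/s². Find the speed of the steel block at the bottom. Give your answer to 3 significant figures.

The weight component along the incline is mg sin 33° = 77.339 N and the normal force is N = mg cos 33° = 119.091 N.
Friction up the slope is f = μN = 0.34 × 119.091 = 40.491 N, so the net downslope force is 77.339 − 40.491 = 36.848 N and a = 36.848 / 14.2 = 2.5949 m/s².
Starting from rest over a distance of 5.5 m, v² = 2aL = 2 × 2.5949 × 5.5 = 28.5439, so v = 5.3426 m/s.

5.34 m/s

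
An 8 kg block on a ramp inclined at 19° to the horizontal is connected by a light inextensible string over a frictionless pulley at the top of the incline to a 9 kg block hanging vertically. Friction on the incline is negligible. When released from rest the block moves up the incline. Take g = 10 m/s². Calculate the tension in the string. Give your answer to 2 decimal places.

For the block on the incline: the weight component along the slope is m₁g sin 19° = 8 × 10 × 0.3256 = 26.048 N and the normal force is N = m₁g cos 19° = 75.641 N.
Newton's second law for the block (up-slope positive): T − 26.048 = 8 a. For the hanging block (downward positive): 9 × 10 − T = 9 a.
Adding the two equations eliminates T: 63.952 = 17 a, so a = 3.7619 m/s².
Then from the hanging block's equation, T = 9 × (10 − 3.7619) = 56.143 N.

56.14 N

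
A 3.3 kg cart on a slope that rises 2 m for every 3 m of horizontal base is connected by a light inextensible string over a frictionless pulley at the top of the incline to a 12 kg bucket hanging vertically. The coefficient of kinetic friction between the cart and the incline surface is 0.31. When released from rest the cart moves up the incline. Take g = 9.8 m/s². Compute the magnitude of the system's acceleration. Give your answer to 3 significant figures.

5.97 m/s²

For the cart on the incline: the weight component along the slope is m₁g sin 33.69° = 3.3 × 9.8 × 0.5547 = 17.939 N and the normal force is N = m₁g cos 33.69° = 26.909 N.
Kinetic friction opposes the cart's motion up the incline: f = μN = 0.31 × 26.909 = 8.342 N acting down the slope.
Newton's second law for the cart (up-slope positive): T − 17.939 − 8.342 = 3.3 a. For the hanging bucket (downward positive): 12 × 9.8 − T = 12 a.
Adding the two equations eliminates T: 91.319 = 15.3 a, so a = 5.9686 m/s².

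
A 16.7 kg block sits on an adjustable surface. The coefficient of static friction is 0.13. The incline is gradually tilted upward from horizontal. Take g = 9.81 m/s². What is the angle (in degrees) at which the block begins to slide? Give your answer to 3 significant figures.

7.41°

At the threshold of sliding, static friction is at its maximum μ_s N and exactly balances the weight component along the incline: mg sin θ = μ_s mg cos θ.
Hence tan θ = μ_s = 0.13, so θ = arctan(0.13) = 7.4069°.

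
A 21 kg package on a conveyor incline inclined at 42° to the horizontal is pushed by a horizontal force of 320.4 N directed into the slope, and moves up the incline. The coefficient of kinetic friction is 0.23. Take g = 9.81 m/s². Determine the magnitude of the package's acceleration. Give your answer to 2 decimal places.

0.75 m/s²

The horizontal push has components F cos 42° = 320.4 × 0.7431 = 238.089 N up the incline and F sin 42° = 320.4 × 0.6691 = 214.380 N pressing into the surface.
The normal force is therefore N = mg cos 42° + F sin 42° = 153.086 + 214.380 = 367.466 N, and kinetic friction down the slope is μN = 0.23 × 367.466 = 84.517 N.
Along the incline: F cos 42° − mg sin 42° − μN = ma, so 238.089 − 137.841 − 84.517 = 21 a, giving a = 0.7491 m/s².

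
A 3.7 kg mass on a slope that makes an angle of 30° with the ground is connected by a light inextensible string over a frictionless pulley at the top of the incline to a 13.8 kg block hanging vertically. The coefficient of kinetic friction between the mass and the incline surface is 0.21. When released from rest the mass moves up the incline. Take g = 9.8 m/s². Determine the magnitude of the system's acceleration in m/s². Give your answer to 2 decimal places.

For the mass on the incline: the weight component along the slope is m₁g sin 30° = 3.7 × 9.8 × 0.5000 = 18.130 N and the normal force is N = m₁g cos 30° = 31.402 N.
Kinetic friction opposes the mass's motion up the incline: f = μN = 0.21 × 31.402 = 6.594 N acting down the slope.
Newton's second law for the mass (up-slope positive): T − 18.130 − 6.594 = 3.7 a. For the hanging block (downward positive): 13.8 × 9.8 − T = 13.8 a.
Adding the two equations eliminates T: 110.516 = 17.5 a, so a = 6.3152 m/s².

6.32 m/s²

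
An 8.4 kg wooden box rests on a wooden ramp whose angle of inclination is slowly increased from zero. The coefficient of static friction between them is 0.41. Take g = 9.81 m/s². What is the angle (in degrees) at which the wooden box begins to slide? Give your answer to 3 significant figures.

At the threshold of sliding, static friction is at its maximum μ_s N and exactly balances the weight component along the incline: mg sin θ = μ_s mg cos θ.
Hence tan θ = μ_s = 0.41, so θ = arctan(0.41) = 22.2936°.

22.3°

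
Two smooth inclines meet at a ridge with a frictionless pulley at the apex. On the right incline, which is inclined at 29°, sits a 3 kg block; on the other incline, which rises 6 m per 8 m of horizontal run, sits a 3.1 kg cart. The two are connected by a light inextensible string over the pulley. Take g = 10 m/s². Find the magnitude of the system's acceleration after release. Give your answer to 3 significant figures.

Resolve each weight along its own incline: the 3 kg mass has component 3 × 10 × sin 29° = 14.544 N down its slope, and the 3.1 kg mass has 3.1 × 10 × sin 36.87° = 18.600 N down its slope.
The 3.1 kg side's 18.600 N exceeds the other side's 14.544 N, so that mass slides down and the 3 kg mass slides up. Taking that direction as positive, Newton's second law for the whole system gives 18.600 − 14.544 = (3 + 3.1) a, so a = 4.056 / 6.1 = 0.6649 m/s².

0.665 m/s²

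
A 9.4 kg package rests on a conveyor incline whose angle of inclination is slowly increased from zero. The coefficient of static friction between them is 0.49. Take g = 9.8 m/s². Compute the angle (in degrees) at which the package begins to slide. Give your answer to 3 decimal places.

At the threshold of sliding, static friction is at its maximum μ_s N and exactly balances the weight component along the incline: mg sin θ = μ_s mg cos θ.
Hence tan θ = μ_s = 0.49, so θ = arctan(0.49) = 26.1049°.

26.105°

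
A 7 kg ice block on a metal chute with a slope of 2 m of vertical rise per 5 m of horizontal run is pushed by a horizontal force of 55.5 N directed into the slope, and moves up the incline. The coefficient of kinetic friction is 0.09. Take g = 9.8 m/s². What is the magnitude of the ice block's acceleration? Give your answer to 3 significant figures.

2.64 m/s²

The horizontal push has components F cos 21.80° = 55.5 × 0.9285 = 51.532 N up the incline and F sin 21.80° = 55.5 × 0.3714 = 20.613 N pressing into the surface.
The normal force is therefore N = mg cos 21.80° + F sin 21.80° = 63.695 + 20.613 = 84.308 N, and kinetic friction down the slope is μN = 0.09 × 84.308 = 7.588 N.
Along the incline: F cos 21.80° − mg sin 21.80° − μN = ma, so 51.532 − 25.478 − 7.588 = 7 a, giving a = 2.6380 m/s².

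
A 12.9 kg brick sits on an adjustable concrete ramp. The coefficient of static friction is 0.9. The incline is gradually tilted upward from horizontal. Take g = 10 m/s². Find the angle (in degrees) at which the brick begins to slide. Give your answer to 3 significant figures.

At the threshold of sliding, static friction is at its maximum μ_s N and exactly balances the weight component along the incline: mg sin θ = μ_s mg cos θ.
Hence tan θ = μ_s = 0.9, so θ = arctan(0.9) = 41.9872°.

42.0°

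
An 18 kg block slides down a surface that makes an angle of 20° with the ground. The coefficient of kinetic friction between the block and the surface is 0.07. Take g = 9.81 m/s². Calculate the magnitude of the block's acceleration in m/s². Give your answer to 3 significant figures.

2.71 m/s²

Resolving the weight along the incline: the component pulling the block down the slope is mg sin 20° = 18 × 9.81 × 0.3420 = 60.390 N, and the normal force is N = mg cos 20° = 18 × 9.81 × 0.9397 = 165.932 N.
Kinetic friction acts up the slope with magnitude f = μN = 0.07 × 165.932 = 11.615 N.
Net force along the incline is 60.390 − 11.615 = 48.775 N, so a = 48.775 / 18 = 2.7097 m/s².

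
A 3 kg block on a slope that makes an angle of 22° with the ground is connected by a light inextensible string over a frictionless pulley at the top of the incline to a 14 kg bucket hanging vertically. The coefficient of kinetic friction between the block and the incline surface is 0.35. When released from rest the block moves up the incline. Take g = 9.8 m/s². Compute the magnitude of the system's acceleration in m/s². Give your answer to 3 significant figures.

For the block on the incline: the weight component along the slope is m₁g sin 22° = 3 × 9.8 × 0.3746 = 11.013 N and the normal force is N = m₁g cos 22° = 27.259 N.
Kinetic friction opposes the block's motion up the incline: f = μN = 0.35 × 27.259 = 9.541 N acting down the slope.
Newton's second law for the block (up-slope positive): T − 11.013 − 9.541 = 3 a. For the hanging bucket (downward positive): 14 × 9.8 − T = 14 a.
Adding the two equations eliminates T: 116.646 = 17 a, so a = 6.8615 m/s².

6.86 m/s²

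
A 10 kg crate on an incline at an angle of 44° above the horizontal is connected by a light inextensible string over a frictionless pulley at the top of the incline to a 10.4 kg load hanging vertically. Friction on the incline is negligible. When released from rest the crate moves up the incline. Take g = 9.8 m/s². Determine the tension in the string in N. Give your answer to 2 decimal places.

84.67 N

For the crate on the incline: the weight component along the slope is m₁g sin 44° = 10 × 9.8 × 0.6947 = 68.081 N and the normal force is N = m₁g cos 44° = 70.495 N.
Newton's second law for the crate (up-slope positive): T − 68.081 = 10 a. For the hanging load (downward positive): 10.4 × 9.8 − T = 10.4 a.
Adding the two equations eliminates T: 33.839 = 20.4 a, so a = 1.6588 m/s².
Then from the hanging load's equation, T = 10.4 × (9.8 − 1.6588) = 84.668 N.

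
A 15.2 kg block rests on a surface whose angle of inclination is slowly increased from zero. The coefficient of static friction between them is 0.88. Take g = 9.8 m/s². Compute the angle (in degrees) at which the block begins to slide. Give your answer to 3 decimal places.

At the threshold of sliding, static friction is at its maximum μ_s N and exactly balances the weight component along the incline: mg sin θ = μ_s mg cos θ.
Hence tan θ = μ_s = 0.88, so θ = arctan(0.88) = 41.3478°.

41.348°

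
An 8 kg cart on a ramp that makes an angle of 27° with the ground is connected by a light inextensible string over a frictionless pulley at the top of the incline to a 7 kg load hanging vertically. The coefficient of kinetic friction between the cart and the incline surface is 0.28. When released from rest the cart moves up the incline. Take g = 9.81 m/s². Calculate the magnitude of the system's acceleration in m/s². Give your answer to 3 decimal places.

For the cart on the incline: the weight component along the slope is m₁g sin 27° = 8 × 9.81 × 0.4540 = 35.630 N and the normal force is N = m₁g cos 27° = 69.926 N.
Kinetic friction opposes the cart's motion up the incline: f = μN = 0.28 × 69.926 = 19.579 N acting down the slope.
Newton's second law for the cart (up-slope positive): T − 35.630 − 19.579 = 8 a. For the hanging load (downward positive): 7 × 9.81 − T = 7 a.
Adding the two equations eliminates T: 13.461 = 15 a, so a = 0.8974 m/s².

0.897 m/s²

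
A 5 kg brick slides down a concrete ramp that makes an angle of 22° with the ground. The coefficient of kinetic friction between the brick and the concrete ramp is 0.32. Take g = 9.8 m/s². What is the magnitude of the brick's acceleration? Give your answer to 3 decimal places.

0.763 m/s²

Resolving the weight along the incline: the component pulling the brick down the slope is mg sin 22° = 5 × 9.8 × 0.3746 = 18.355 N, and the normal force is N = mg cos 22° = 5 × 9.8 × 0.9272 = 45.433 N.
Kinetic friction acts up the slope with magnitude f = μN = 0.32 × 45.433 = 14.539 N.
Net force along the incline is 18.355 − 14.539 = 3.816 N, so a = 3.816 / 5 = 0.7632 m/s².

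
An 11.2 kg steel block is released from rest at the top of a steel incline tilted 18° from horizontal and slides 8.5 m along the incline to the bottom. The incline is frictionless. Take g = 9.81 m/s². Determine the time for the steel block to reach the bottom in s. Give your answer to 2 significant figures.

2.4 s

The weight component along the incline is mg sin 18° = 33.952 N and the normal force is N = mg cos 18° = 104.494 N.
With no friction, a = g sin 18° = 3.0315 m/s².
Starting from rest, L = ½at², so t = √(2L/a) = √(2 × 8.5 / 3.0315) = 2.3681 s.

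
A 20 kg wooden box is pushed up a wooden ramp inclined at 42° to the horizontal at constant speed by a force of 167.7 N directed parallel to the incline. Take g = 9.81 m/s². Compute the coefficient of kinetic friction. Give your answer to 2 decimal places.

0.25

At constant speed ΣF = 0 along the incline. The applied 167.7 N acts up the slope; the weight component mg sin 42° = 131.283 N and kinetic friction μN both act down the slope.
So 167.7 = 131.283 + μ × 145.805, giving μ = (167.7 − 131.283) / 145.805 = 0.2498.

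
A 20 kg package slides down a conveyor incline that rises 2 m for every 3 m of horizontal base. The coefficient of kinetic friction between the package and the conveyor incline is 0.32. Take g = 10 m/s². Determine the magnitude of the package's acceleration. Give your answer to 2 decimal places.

Resolving the weight along the incline: the component pulling the package down the slope is mg sin 33.69° = 20 × 10 × 0.5547 = 110.940 N, and the normal force is N = mg cos 33.69° = 20 × 10 × 0.8321 = 166.420 N.
Kinetic friction acts up the slope with magnitude f = μN = 0.32 × 166.420 = 53.254 N.
Net force along the incline is 110.940 − 53.254 = 57.686 N, so a = 57.686 / 20 = 2.8843 m/s².

2.88 m/s²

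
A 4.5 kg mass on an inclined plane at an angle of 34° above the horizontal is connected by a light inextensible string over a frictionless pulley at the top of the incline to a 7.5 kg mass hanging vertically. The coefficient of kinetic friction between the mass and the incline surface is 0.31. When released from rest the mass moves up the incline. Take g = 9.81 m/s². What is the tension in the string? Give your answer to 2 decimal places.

50.11 N

For the mass on the incline: the weight component along the slope is m₁g sin 34° = 4.5 × 9.81 × 0.5592 = 24.686 N and the normal force is N = m₁g cos 34° = 36.598 N.
Kinetic friction opposes the mass's motion up the incline: f = μN = 0.31 × 36.598 = 11.345 N acting down the slope.
Newton's second law for the mass (up-slope positive): T − 24.686 − 11.345 = 4.5 a. For the hanging mass (downward positive): 7.5 × 9.81 − T = 7.5 a.
Adding the two equations eliminates T: 37.544 = 12 a, so a = 3.1287 m/s².
Then from the hanging mass's equation, T = 7.5 × (9.81 − 3.1287) = 50.110 N.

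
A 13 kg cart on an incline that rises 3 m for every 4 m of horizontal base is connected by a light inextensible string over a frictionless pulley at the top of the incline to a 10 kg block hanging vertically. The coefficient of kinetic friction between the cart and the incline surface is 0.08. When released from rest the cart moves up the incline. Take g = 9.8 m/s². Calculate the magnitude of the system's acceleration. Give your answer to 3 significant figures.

For the cart on the incline: the weight component along the slope is m₁g sin 36.87° = 13 × 9.8 × 0.6000 = 76.440 N and the normal force is N = m₁g cos 36.87° = 101.920 N.
Kinetic friction opposes the cart's motion up the incline: f = μN = 0.08 × 101.920 = 8.154 N acting down the slope.
Newton's second law for the cart (up-slope positive): T − 76.440 − 8.154 = 13 a. For the hanging block (downward positive): 10 × 9.8 − T = 10 a.
Adding the two equations eliminates T: 13.406 = 23 a, so a = 0.5829 m/s².

0.583 m/s²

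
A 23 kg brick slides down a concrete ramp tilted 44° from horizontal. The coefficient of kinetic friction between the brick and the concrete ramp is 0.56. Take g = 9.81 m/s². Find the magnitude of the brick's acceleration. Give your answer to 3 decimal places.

2.863 m/s²

Resolving the weight along the incline: the component pulling the brick down the slope is mg sin 44° = 23 × 9.81 × 0.6947 = 156.745 N, and the normal force is N = mg cos 44° = 23 × 9.81 × 0.7193 = 162.296 N.
Kinetic friction acts up the slope with magnitude f = μN = 0.56 × 162.296 = 90.886 N.
Net force along the incline is 156.745 − 90.886 = 65.859 N, so a = 65.859 / 23 = 2.8634 m/s².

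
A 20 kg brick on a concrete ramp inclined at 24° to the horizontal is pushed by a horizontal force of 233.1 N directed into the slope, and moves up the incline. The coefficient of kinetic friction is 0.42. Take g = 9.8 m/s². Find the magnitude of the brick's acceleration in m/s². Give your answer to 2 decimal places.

0.91 m/s²

The horizontal push has components F cos 24° = 233.1 × 0.9135 = 212.937 N up the incline and F sin 24° = 233.1 × 0.4067 = 94.802 N pressing into the surface.
The normal force is therefore N = mg cos 24° + F sin 24° = 179.046 + 94.802 = 273.848 N, and kinetic friction down the slope is μN = 0.42 × 273.848 = 115.016 N.
Along the incline: F cos 24° − mg sin 24° − μN = ma, so 212.937 − 79.713 − 115.016 = 20 a, giving a = 0.9104 m/s².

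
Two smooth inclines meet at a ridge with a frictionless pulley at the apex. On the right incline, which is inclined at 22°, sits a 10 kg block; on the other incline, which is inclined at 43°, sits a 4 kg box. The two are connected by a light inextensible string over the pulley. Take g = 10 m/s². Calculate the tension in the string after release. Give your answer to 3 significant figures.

30.2 N

Resolve each weight along its own incline: the 10 kg mass has component 10 × 10 × sin 22° = 37.461 N down its slope, and the 4 kg mass has 4 × 10 × sin 43° = 27.280 N down its slope.
The 10 kg side's 37.461 N exceeds the other side's 27.280 N, so that mass slides down and the 4 kg mass slides up. Taking that direction as positive, Newton's second law for the whole system gives 37.461 − 27.280 = (10 + 4) a, so a = 10.181 / 14 = 0.7272 m/s².
For the 4 kg mass (up-slope positive): T − 27.280 = 4 × 0.7272, so T = 30.189 N.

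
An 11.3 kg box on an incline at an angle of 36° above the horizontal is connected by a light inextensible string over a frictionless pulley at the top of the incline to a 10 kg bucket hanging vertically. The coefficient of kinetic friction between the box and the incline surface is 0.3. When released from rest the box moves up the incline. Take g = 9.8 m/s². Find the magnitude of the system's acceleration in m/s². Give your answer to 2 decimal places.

0.28 m/s²

For the box on the incline: the weight component along the slope is m₁g sin 36° = 11.3 × 9.8 × 0.5878 = 65.093 N and the normal force is N = m₁g cos 36° = 89.591 N.
Kinetic friction opposes the box's motion up the incline: f = μN = 0.3 × 89.591 = 26.877 N acting down the slope.
Newton's second law for the box (up-slope positive): T − 65.093 − 26.877 = 11.3 a. For the hanging bucket (downward positive): 10 × 9.8 − T = 10 a.
Adding the two equations eliminates T: 6.030 = 21.3 a, so a = 0.2831 m/s².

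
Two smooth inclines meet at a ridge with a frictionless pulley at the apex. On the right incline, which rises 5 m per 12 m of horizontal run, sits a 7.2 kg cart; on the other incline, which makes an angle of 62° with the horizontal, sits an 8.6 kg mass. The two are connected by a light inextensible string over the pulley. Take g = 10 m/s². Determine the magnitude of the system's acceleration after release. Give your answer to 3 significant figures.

3.05 m/s²

Resolve each weight along its own incline: the 7.2 kg mass has component 7.2 × 10 × sin 22.62° = 27.692 N down its slope, and the 8.6 kg mass has 8.6 × 10 × sin 62° = 75.933 N down its slope.
The 8.6 kg side's 75.933 N exceeds the other side's 27.692 N, so that mass slides down and the 7.2 kg mass slides up. Taking that direction as positive, Newton's second law for the whole system gives 75.933 − 27.692 = (7.2 + 8.6) a, so a = 48.241 / 15.8 = 3.0532 m/s².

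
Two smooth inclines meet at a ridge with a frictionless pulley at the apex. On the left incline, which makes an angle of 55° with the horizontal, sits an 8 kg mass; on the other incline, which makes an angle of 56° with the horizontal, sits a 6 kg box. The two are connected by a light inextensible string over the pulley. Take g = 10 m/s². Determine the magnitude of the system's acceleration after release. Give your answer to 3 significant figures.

Resolve each weight along its own incline: the 8 kg mass has component 8 × 10 × sin 55° = 65.532 N down its slope, and the 6 kg mass has 6 × 10 × sin 56° = 49.742 N down its slope.
The 8 kg side's 65.532 N exceeds the other side's 49.742 N, so that mass slides down and the 6 kg mass slides up. Taking that direction as positive, Newton's second law for the whole system gives 65.532 − 49.742 = (8 + 6) a, so a = 15.790 / 14 = 1.1279 m/s².

1.13 m/s²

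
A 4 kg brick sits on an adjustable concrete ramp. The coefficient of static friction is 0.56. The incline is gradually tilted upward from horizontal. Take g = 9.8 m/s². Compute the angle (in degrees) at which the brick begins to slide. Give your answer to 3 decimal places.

At the threshold of sliding, static friction is at its maximum μ_s N and exactly balances the weight component along the incline: mg sin θ = μ_s mg cos θ.
Hence tan θ = μ_s = 0.56, so θ = arctan(0.56) = 29.2488°.

29.249°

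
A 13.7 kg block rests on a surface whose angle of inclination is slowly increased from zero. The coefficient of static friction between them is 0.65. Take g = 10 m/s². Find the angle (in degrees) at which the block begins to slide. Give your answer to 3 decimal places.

33.024°

At the threshold of sliding, static friction is at its maximum μ_s N and exactly balances the weight component along the incline: mg sin θ = μ_s mg cos θ.
Hence tan θ = μ_s = 0.65, so θ = arctan(0.65) = 33.0239°.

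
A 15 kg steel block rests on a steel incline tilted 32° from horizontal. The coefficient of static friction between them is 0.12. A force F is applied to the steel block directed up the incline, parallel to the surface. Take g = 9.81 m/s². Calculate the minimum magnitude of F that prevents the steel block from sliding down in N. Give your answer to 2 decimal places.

63.00 N

The normal force is N = mg cos 32° = 124.790 N. With F at its minimum the steel block is on the verge of sliding down, so static friction is at its maximum μ_s N = 0.12 × 124.790 = 14.975 N and acts up the slope.
Equilibrium along the incline: F + μ_s N = mg sin 32°, so F = 77.978 − 14.975 = 63.003 N.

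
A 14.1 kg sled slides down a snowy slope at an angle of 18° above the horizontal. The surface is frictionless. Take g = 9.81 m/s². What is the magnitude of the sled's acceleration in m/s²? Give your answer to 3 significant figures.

3.03 m/s²

Resolving the weight along the incline: the component pulling the sled down the slope is mg sin 18° = 14.1 × 9.81 × 0.3090 = 42.741 N, and the normal force is N = mg cos 18° = 14.1 × 9.81 × 0.9511 = 131.557 N.
With no friction the net force along the incline is 42.741 N, so a = g sin 18° = 42.741 / 14.1 = 3.0313 m/s².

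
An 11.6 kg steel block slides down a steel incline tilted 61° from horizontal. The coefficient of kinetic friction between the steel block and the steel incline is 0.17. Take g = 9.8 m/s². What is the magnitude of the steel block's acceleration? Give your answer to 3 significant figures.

Resolving the weight along the incline: the component pulling the steel block down the slope is mg sin 61° = 11.6 × 9.8 × 0.8746 = 99.425 N, and the normal force is N = mg cos 61° = 11.6 × 9.8 × 0.4848 = 55.112 N.
Kinetic friction acts up the slope with magnitude f = μN = 0.17 × 55.112 = 9.369 N.
Net force along the incline is 99.425 − 9.369 = 90.056 N, so a = 90.056 / 11.6 = 7.7634 m/s².

7.76 m/s²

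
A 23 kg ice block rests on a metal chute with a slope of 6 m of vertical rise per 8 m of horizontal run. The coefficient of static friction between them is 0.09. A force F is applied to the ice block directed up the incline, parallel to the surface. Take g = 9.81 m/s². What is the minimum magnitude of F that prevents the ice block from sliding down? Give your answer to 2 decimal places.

The normal force is N = mg cos 36.87° = 180.504 N. With F at its minimum the ice block is on the verge of sliding down, so static friction is at its maximum μ_s N = 0.09 × 180.504 = 16.245 N and acts up the slope.
Equilibrium along the incline: F + μ_s N = mg sin 36.87°, so F = 135.378 − 16.245 = 119.133 N.

119.13 N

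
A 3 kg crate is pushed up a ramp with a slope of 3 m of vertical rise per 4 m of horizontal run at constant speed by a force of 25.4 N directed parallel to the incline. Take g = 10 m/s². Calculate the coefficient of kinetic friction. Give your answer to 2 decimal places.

0.31

At constant speed ΣF = 0 along the incline. The applied 25.4 N acts up the slope; the weight component mg sin 36.87° = 18.000 N and kinetic friction μN both act down the slope.
So 25.4 = 18.000 + μ × 24.000, giving μ = (25.4 − 18.000) / 24.000 = 0.3083.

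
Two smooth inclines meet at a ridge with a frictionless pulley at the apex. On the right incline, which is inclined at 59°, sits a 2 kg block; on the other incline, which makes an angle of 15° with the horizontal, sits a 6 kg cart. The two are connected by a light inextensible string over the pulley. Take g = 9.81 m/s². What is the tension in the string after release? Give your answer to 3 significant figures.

Resolve each weight along its own incline: the 2 kg mass has component 2 × 9.81 × sin 59° = 16.818 N down its slope, and the 6 kg mass has 6 × 9.81 × sin 15° = 15.234 N down its slope.
The 2 kg side's 16.818 N exceeds the other side's 15.234 N, so that mass slides down and the 6 kg mass slides up. Taking that direction as positive, Newton's second law for the whole system gives 16.818 − 15.234 = (2 + 6) a, so a = 1.584 / 8 = 0.1980 m/s².
For the 6 kg mass (up-slope positive): T − 15.234 = 6 × 0.1980, so T = 16.422 N.

16.4 N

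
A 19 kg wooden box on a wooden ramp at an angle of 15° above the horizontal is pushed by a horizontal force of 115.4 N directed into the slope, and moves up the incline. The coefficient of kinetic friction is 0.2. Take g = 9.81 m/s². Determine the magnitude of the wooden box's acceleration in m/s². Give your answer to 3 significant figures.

1.12 m/s²

The horizontal push has components F cos 15° = 115.4 × 0.9659 = 111.465 N up the incline and F sin 15° = 115.4 × 0.2588 = 29.866 N pressing into the surface.
The normal force is therefore N = mg cos 15° + F sin 15° = 180.034 + 29.866 = 209.900 N, and kinetic friction down the slope is μN = 0.2 × 209.900 = 41.980 N.
Along the incline: F cos 15° − mg sin 15° − μN = ma, so 111.465 − 48.238 − 41.980 = 19 a, giving a = 1.1183 m/s².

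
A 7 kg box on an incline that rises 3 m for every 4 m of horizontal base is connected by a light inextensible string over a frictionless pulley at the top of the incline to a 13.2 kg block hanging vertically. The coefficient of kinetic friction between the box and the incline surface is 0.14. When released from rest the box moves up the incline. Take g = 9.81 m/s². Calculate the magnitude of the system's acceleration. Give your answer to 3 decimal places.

For the box on the incline: the weight component along the slope is m₁g sin 36.87° = 7 × 9.81 × 0.6000 = 41.202 N and the normal force is N = m₁g cos 36.87° = 54.936 N.
Kinetic friction opposes the box's motion up the incline: f = μN = 0.14 × 54.936 = 7.691 N acting down the slope.
Newton's second law for the box (up-slope positive): T − 41.202 − 7.691 = 7 a. For the hanging block (downward positive): 13.2 × 9.81 − T = 13.2 a.
Adding the two equations eliminates T: 80.599 = 20.2 a, so a = 3.9900 m/s².

3.990 m/s²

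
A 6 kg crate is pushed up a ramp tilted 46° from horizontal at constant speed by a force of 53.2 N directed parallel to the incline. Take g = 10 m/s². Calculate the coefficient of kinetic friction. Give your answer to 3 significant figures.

0.241

At constant speed ΣF = 0 along the incline. The applied 53.2 N acts up the slope; the weight component mg sin 46° = 43.160 N and kinetic friction μN both act down the slope.
So 53.2 = 43.160 + μ × 41.680, giving μ = (53.2 − 43.160) / 41.680 = 0.2409.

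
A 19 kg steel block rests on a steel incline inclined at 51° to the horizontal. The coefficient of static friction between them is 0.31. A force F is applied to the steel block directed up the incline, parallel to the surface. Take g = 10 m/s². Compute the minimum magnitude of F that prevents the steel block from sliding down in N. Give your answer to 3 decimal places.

The normal force is N = mg cos 51° = 119.571 N. With F at its minimum the steel block is on the verge of sliding down, so static friction is at its maximum μ_s N = 0.31 × 119.571 = 37.067 N and acts up the slope.
Equilibrium along the incline: F + μ_s N = mg sin 51°, so F = 147.658 − 37.067 = 110.591 N.

110.591 N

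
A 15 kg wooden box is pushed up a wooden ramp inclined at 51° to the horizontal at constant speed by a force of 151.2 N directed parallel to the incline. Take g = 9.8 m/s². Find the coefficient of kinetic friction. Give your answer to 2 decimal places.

At constant speed ΣF = 0 along the incline. The applied 151.2 N acts up the slope; the weight component mg sin 51° = 114.240 N and kinetic friction μN both act down the slope.
So 151.2 = 114.240 + μ × 92.510, giving μ = (151.2 − 114.240) / 92.510 = 0.3995.

0.40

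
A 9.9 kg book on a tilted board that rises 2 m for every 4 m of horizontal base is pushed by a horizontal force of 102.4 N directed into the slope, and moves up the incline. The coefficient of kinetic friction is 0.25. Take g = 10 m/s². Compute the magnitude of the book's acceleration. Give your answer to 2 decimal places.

The horizontal push has components F cos 26.57° = 102.4 × 0.8944 = 91.587 N up the incline and F sin 26.57° = 102.4 × 0.4472 = 45.793 N pressing into the surface.
The normal force is therefore N = mg cos 26.57° + F sin 26.57° = 88.546 + 45.793 = 134.339 N, and kinetic friction down the slope is μN = 0.25 × 134.339 = 33.585 N.
Along the incline: F cos 26.57° − mg sin 26.57° − μN = ma, so 91.587 − 44.273 − 33.585 = 9.9 a, giving a = 1.3868 m/s².

1.39 m/s²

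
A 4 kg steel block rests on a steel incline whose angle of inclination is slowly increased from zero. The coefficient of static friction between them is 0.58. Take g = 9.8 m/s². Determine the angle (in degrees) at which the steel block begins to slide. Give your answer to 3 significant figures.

30.1°

At the threshold of sliding, static friction is at its maximum μ_s N and exactly balances the weight component along the incline: mg sin θ = μ_s mg cos θ.
Hence tan θ = μ_s = 0.58, so θ = arctan(0.58) = 30.1137°.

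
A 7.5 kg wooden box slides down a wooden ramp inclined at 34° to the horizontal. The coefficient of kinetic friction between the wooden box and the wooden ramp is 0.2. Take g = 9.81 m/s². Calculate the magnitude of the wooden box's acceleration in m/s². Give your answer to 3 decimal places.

3.859 m/s²

Resolving the weight along the incline: the component pulling the wooden box down the slope is mg sin 34° = 7.5 × 9.81 × 0.5592 = 41.143 N, and the normal force is N = mg cos 34° = 7.5 × 9.81 × 0.8290 = 60.994 N.
Kinetic friction acts up the slope with magnitude f = μN = 0.2 × 60.994 = 12.199 N.
Net force along the incline is 41.143 − 12.199 = 28.944 N, so a = 28.944 / 7.5 = 3.8592 m/s².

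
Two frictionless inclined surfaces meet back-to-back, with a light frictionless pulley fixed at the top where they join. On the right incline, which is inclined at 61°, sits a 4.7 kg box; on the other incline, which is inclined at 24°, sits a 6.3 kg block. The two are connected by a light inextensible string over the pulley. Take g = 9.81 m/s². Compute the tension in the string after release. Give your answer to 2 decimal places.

Resolve each weight along its own incline: the 4.7 kg mass has component 4.7 × 9.81 × sin 61° = 40.326 N down its slope, and the 6.3 kg mass has 6.3 × 9.81 × sin 24° = 25.138 N down its slope.
The 4.7 kg side's 40.326 N exceeds the other side's 25.138 N, so that mass slides down and the 6.3 kg mass slides up. Taking that direction as positive, Newton's second law for the whole system gives 40.326 − 25.138 = (4.7 + 6.3) a, so a = 15.188 / 11 = 1.3807 m/s².
For the 6.3 kg mass (up-slope positive): T − 25.138 = 6.3 × 1.3807, so T = 33.836 N.

33.84 N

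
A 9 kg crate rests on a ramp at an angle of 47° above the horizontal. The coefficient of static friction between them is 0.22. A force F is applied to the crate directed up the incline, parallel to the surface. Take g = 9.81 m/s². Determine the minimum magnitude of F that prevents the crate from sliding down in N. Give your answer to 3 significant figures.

The normal force is N = mg cos 47° = 60.214 N. With F at its minimum the crate is on the verge of sliding down, so static friction is at its maximum μ_s N = 0.22 × 60.214 = 13.247 N and acts up the slope.
Equilibrium along the incline: F + μ_s N = mg sin 47°, so F = 64.571 − 13.247 = 51.324 N.

51.3 N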